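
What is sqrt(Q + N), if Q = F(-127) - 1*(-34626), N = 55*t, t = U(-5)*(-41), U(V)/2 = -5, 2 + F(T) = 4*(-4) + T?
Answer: sqrt(57031) ≈ 238.81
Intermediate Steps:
F(T) = -18 + T (F(T) = -2 + (4*(-4) + T) = -2 + (-16 + T) = -18 + T)
U(V) = -10 (U(V) = 2*(-5) = -10)
t = 410 (t = -10*(-41) = 410)
N = 22550 (N = 55*410 = 22550)
Q = 34481 (Q = (-18 - 127) - 1*(-34626) = -145 + 34626 = 34481)
sqrt(Q + N) = sqrt(34481 + 22550) = sqrt(57031)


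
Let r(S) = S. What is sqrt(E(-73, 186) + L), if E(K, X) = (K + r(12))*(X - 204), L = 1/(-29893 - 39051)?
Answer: sqrt(326193501899)/17236 ≈ 33.136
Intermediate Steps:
L = -1/68944 (L = 1/(-68944) = -1/68944 ≈ -1.4505e-5)
E(K, X) = (-204 + X)*(12 + K) (E(K, X) = (K + 12)*(X - 204) = (12 + K)*(-204 + X) = (-204 + X)*(12 + K))
sqrt(E(-73, 186) + L) = sqrt((-2448 - 204*(-73) + 12*186 - 73*186) - 1/68944) = sqrt((-2448 + 14892 + 2232 - 13578) - 1/68944) = sqrt(1098 - 1/68944) = sqrt(75700511/68944) = sqrt(326193501899)/17236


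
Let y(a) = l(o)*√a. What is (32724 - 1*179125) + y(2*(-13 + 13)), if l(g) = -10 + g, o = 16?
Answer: -146401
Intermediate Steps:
y(a) = 6*√a (y(a) = (-10 + 16)*√a = 6*√a)
(32724 - 1*179125) + y(2*(-13 + 13)) = (32724 - 1*179125) + 6*√(2*(-13 + 13)) = (32724 - 179125) + 6*√(2*0) = -146401 + 6*√0 = -146401 + 6*0 = -146401 + 0 = -146401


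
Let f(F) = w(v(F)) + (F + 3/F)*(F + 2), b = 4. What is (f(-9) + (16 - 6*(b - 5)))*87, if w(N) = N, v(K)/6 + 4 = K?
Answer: 812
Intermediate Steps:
v(K) = -24 + 6*K
f(F) = -24 + 6*F + (2 + F)*(F + 3/F) (f(F) = (-24 + 6*F) + (F + 3/F)*(F + 2) = (-24 + 6*F) + (F + 3/F)*(2 + F) = (-24 + 6*F) + (2 + F)*(F + 3/F) = -24 + 6*F + (2 + F)*(F + 3/F))
(f(-9) + (16 - 6*(b - 5)))*87 = ((-21 + (-9)² + 6/(-9) + 8*(-9)) + (16 - 6*(4 - 5)))*87 = ((-21 + 81 + 6*(-⅑) - 72) + (16 - 6*(-1)))*87 = ((-21 + 81 - ⅔ - 72) + (16 - 1*(-6)))*87 = (-38/3 + (16 + 6))*87 = (-38/3 + 22)*87 = (28/3)*87 = 812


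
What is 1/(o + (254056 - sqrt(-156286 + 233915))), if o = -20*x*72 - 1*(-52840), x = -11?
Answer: 322736/104158448067 + sqrt(77629)/104158448067 ≈ 3.1012e-6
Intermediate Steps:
o = 68680 (o = -20*(-11)*72 - 1*(-52840) = 220*72 + 52840 = 15840 + 52840 = 68680)
1/(o + (254056 - sqrt(-156286 + 233915))) = 1/(68680 + (254056 - sqrt(-156286 + 233915))) = 1/(68680 + (254056 - sqrt(77629))) = 1/(322736 - sqrt(77629))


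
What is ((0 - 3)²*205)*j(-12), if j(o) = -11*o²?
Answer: -2922480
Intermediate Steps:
((0 - 3)²*205)*j(-12) = ((0 - 3)²*205)*(-11*(-12)²) = ((-3)²*205)*(-11*144) = (9*205)*(-1584) = 1845*(-1584) = -2922480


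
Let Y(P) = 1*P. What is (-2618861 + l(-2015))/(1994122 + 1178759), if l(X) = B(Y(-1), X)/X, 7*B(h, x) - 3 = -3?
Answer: -2618861/3172881 ≈ -0.82539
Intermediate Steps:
Y(P) = P
B(h, x) = 0 (B(h, x) = 3/7 + (⅐)*(-3) = 3/7 - 3/7 = 0)
l(X) = 0 (l(X) = 0/X = 0)
(-2618861 + l(-2015))/(1994122 + 1178759) = (-2618861 + 0)/(1994122 + 1178759) = -2618861/3172881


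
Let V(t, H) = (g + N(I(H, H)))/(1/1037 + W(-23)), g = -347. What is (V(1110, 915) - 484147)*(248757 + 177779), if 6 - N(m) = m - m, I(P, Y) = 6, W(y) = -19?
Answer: -2034216420135636/9851 ≈ -2.0650e+11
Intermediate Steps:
N(m) = 6 (N(m) = 6 - (m - m) = 6 - 1*0 = 6 + 0 = 6)
V(t, H) = 353617/19702 (V(t, H) = (-347 + 6)/(1/1037 - 19) = -341/(1/1037 - 19) = -341/(-19702/1037) = -341*(-1037/19702) = 353617/19702)
(V(1110, 915) - 484147)*(248757 + 177779) = (353617/19702 - 484147)*(248757 + 177779) = -9538310577/19702*426536 = -2034216420135636/9851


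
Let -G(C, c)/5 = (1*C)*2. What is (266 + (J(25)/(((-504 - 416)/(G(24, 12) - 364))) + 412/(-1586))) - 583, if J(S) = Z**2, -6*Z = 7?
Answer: -2077272953/6566040 ≈ -316.37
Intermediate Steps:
Z = -7/6 (Z = -1/6*7 = -7/6 ≈ -1.1667)
G(C, c) = -10*C (G(C, c) = -5*1*C*2 = -5*C*2 = -10*C)
J(S) = 49/36 (J(S) = (-7/6)**2 = 49/36)
(266 + (J(25)/(((-504 - 416)/(G(24, 12) - 364))) + 412/(-1586))) - 583 = (266 + (49/(36*(((-504 - 416)/(-10*24 - 364)))) + 412/(-1586))) - 583 = (266 + (49/(36*((-920/(-240 - 364)))) + 412*(-1/1586))) - 583 = (266 + (49/(36*((-920/(-604)))) - 206/793)) - 583 = (266 + (49/(36*((-920*(-1/604)))) - 206/793)) - 583 = (266 + (49/(36*(230/151)) - 206/793)) - 583 = (266 + ((49/36)*(151/230) - 206/793)) - 583 = (266 + (7399/8280 - 206/793)) - 583 = (266 + 4161727/6566040) - 583 = 1750728367/6566040 - 583 = -2077272953/6566040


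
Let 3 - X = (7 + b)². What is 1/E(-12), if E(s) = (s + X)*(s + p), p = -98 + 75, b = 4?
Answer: 1/4550 ≈ 0.00021978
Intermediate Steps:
X = -118 (X = 3 - (7 + 4)² = 3 - 1*11² = 3 - 1*121 = 3 - 121 = -118)
p = -23
E(s) = (-118 + s)*(-23 + s) (E(s) = (s - 118)*(s - 23) = (-118 + s)*(-23 + s))
1/E(-12) = 1/(2714 + (-12)² - 141*(-12)) = 1/(2714 + 144 + 1692) = 1/4550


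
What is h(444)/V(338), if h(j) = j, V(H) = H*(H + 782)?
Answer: 111/94640 ≈ 0.0011729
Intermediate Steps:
V(H) = H*(782 + H)
h(444)/V(338) = 444/((338*(782 + 338))) = 444/((338*1120)) = 444/378560 = 444*(1/378560) = 111/94640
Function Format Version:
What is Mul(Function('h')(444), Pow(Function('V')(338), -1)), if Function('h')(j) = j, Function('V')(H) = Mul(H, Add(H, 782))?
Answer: Rational(111, 94640) ≈ 0.0011729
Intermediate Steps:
Function('V')(H) = Mul(H, Add(782, H))
Mul(Function('h')(444), Pow(Function('V')(338), -1)) = Mul(444, Pow(Mul(338, Add(782, 338)), -1)) = Mul(444, Pow(Mul(338, 1120), -1)) = Mul(444, Pow(378560, -1)) = Mul(444, Rational(1, 378560)) = Rational(111, 94640)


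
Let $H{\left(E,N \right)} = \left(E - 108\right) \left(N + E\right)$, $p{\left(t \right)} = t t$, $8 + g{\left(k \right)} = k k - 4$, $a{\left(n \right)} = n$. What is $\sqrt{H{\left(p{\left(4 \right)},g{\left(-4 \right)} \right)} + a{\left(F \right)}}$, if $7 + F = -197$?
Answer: $2 i \sqrt{511} \approx 45.211 i$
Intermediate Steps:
$F = -204$ ($F = -7 - 197 = -204$)
$g{\left(k \right)} = -12 + k^{2}$ ($g{\left(k \right)} = -8 + \left(k k - 4\right) = -8 + \left(k^{2} - 4\right) = -8 + \left(-4 + k^{2}\right) = -12 + k^{2}$)
$p{\left(t \right)} = t^{2}$
$H{\left(E,N \right)} = \left(-108 + E\right) \left(E + N\right)$
$\sqrt{H{\left(p{\left(4 \right)},g{\left(-4 \right)} \right)} + a{\left(F \right)}} = \sqrt{\left(\left(4^{2}\right)^{2} - 108 \cdot 4^{2} - 108 \left(-12 + \left(-4\right)^{2}\right) + 4^{2} \left(-12 + \left(-4\right)^{2}\right)\right) - 204} = \sqrt{\left(16^{2} - 1728 - 108 \left(-12 + 16\right) + 16 \left(-12 + 16\right)\right) - 204} = \sqrt{\left(256 - 1728 - 432 + 16 \cdot 4\right) - 204} = \sqrt{\left(256 - 1728 - 432 + 64\right) - 204} = \sqrt{-1840 - 204} = \sqrt{-2044} = 2 i \sqrt{511}$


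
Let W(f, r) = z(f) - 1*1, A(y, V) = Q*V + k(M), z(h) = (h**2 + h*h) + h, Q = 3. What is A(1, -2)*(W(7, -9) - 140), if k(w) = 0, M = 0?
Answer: 216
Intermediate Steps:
z(h) = h + 2*h**2 (z(h) = (h**2 + h**2) + h = 2*h**2 + h = h + 2*h**2)
A(y, V) = 3*V (A(y, V) = 3*V + 0 = 3*V)
W(f, r) = -1 + f*(1 + 2*f) (W(f, r) = f*(1 + 2*f) - 1*1 = f*(1 + 2*f) - 1 = -1 + f*(1 + 2*f))
A(1, -2)*(W(7, -9) - 140) = (3*(-2))*((-1 + 7*(1 + 2*7)) - 140) = -6*((-1 + 7*(1 + 14)) - 140) = -6*((-1 + 7*15) - 140) = -6*((-1 + 105) - 140) = -6*(104 - 140) = -6*(-36) = 216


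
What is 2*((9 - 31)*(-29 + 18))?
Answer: 484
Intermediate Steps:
2*((9 - 31)*(-29 + 18)) = 2*(-22*(-11)) = 2*242 = 484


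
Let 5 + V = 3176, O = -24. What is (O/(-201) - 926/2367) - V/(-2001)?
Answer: 138876871/105778863 ≈ 1.3129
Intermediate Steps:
V = 3171 (V = -5 + 3176 = 3171)
(O/(-201) - 926/2367) - V/(-2001) = (-24/(-201) - 926/2367) - 3171/(-2001) = (-24*(-1/201) - 926*1/2367) - 3171*(-1)/2001 = (8/67 - 926/2367) - 1*(-1057/667) = -43106/158589 + 1057/667 = 138876871/105778863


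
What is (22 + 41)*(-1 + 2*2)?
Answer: 189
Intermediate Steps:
(22 + 41)*(-1 + 2*2) = 63*(-1 + 4) = 63*3 = 189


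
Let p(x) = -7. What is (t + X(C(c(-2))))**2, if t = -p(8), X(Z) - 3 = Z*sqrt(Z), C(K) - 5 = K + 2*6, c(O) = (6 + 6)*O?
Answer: (10 - 7*I*sqrt(7))**2 ≈ -243.0 - 370.41*I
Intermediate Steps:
c(O) = 12*O
C(K) = 17 + K (C(K) = 5 + (K + 2*6) = 5 + (K + 12) = 5 + (12 + K) = 17 + K)
X(Z) = 3 + Z**(3/2) (X(Z) = 3 + Z*sqrt(Z) = 3 + Z**(3/2))
t = 7 (t = -1*(-7) = 7)
(t + X(C(c(-2))))**2 = (7 + (3 + (17 + 12*(-2))**(3/2)))**2 = (7 + (3 + (17 - 24)**(3/2)))**2 = (7 + (3 + (-7)**(3/2)))**2 = (7 + (3 - 7*I*sqrt(7)))**2 = (10 - 7*I*sqrt(7))**2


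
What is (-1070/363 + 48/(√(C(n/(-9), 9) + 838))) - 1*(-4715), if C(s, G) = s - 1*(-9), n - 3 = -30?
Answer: 1710475/363 + 24*√34/85 ≈ 4713.7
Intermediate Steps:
n = -27 (n = 3 - 30 = -27)
C(s, G) = 9 + s (C(s, G) = s + 9 = 9 + s)
(-1070/363 + 48/(√(C(n/(-9), 9) + 838))) - 1*(-4715) = (-1070/363 + 48/(√((9 - 27/(-9)) + 838))) - 1*(-4715) = (-1070*1/363 + 48/(√((9 - 27*(-⅑)) + 838))) + 4715 = (-1070/363 + 48/(√((9 + 3) + 838))) + 4715 = (-1070/363 + 48/(√(12 + 838))) + 4715 = (-1070/363 + 48/(√850)) + 4715 = (-1070/363 + 48/((5*√34))) + 4715 = (-1070/363 + 48*(√34/170)) + 4715 = (-1070/363 + 24*√34/85) + 4715 = 1710475/363 + 24*√34/85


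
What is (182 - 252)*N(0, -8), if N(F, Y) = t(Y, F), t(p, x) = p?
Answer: 560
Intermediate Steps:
N(F, Y) = Y
(182 - 252)*N(0, -8) = (182 - 252)*(-8) = -70*(-8) = 560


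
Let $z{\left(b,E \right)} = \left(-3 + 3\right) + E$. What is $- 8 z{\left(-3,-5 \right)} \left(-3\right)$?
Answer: $-120$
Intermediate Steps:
$z{\left(b,E \right)} = E$ ($z{\left(b,E \right)} = 0 + E = E$)
$- 8 z{\left(-3,-5 \right)} \left(-3\right) = \left(-8\right) \left(-5\right) \left(-3\right) = 40 \left(-3\right) = -120$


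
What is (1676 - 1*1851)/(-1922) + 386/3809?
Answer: 1408467/7320898 ≈ 0.19239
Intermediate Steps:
(1676 - 1*1851)/(-1922) + 386/3809 = (1676 - 1851)*(-1/1922) + 386*(1/3809) = -175*(-1/1922) + 386/3809 = 175/1922 + 386/3809 = 1408467/7320898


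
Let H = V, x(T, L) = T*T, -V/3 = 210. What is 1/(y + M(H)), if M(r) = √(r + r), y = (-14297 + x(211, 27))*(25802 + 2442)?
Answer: 213411664/182178153324995899 - 3*I*√35/364356306649991798 ≈ 1.1714e-9 - 4.8711e-17*I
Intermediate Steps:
V = -630 (V = -3*210 = -630)
x(T, L) = T²
H = -630
y = 853646656 (y = (-14297 + 211²)*(25802 + 2442) = (-14297 + 44521)*28244 = 30224*28244 = 853646656)
M(r) = √2*√r (M(r) = √(2*r) = √2*√r)
1/(y + M(H)) = 1/(853646656 + √2*√(-630)) = 1/(853646656 + √2*(3*I*√70)) = 1/(853646656 + 6*I*√35)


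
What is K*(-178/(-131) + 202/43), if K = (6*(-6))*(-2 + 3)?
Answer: -1228176/5633 ≈ -218.03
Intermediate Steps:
K = -36 (K = -36*1 = -36)
K*(-178/(-131) + 202/43) = -36*(-178/(-131) + 202/43) = -36*(-178*(-1/131) + 202*(1/43)) = -36*(178/131 + 202/43) = -36*34116/5633 = -1228176/5633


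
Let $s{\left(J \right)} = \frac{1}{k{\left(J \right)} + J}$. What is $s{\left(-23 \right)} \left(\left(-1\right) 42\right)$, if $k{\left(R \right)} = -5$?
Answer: $\frac{3}{2} \approx 1.5$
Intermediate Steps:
$s{\left(J \right)} = \frac{1}{-5 + J}$
$s{\left(-23 \right)} \left(\left(-1\right) 42\right) = \frac{\left(-1\right) 42}{-5 - 23} = \frac{1}{-28} \left(-42\right) = \left(- \frac{1}{28}\right) \left(-42\right) = \frac{3}{2}$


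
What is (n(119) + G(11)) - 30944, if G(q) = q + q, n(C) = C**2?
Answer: -16761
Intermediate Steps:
G(q) = 2*q
(n(119) + G(11)) - 30944 = (119**2 + 2*11) - 30944 = (14161 + 22) - 30944 = 14183 - 30944 = -16761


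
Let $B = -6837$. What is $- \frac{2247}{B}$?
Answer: $\frac{749}{2279} \approx 0.32865$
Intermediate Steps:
$- \frac{2247}{B} = - \frac{2247}{-6837} = \left(-2247\right) \left(- \frac{1}{6837}\right) = \frac{749}{2279}$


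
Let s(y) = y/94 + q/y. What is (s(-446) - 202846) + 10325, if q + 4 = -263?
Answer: -4035712111/20962 ≈ -1.9253e+5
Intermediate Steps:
q = -267 (q = -4 - 263 = -267)
s(y) = -267/y + y/94 (s(y) = y/94 - 267/y = -267/y + y/94)
(s(-446) - 202846) + 10325 = ((-267/(-446) + (1/94)*(-446)) - 202846) + 10325 = ((-267*(-1/446) - 223/47) - 202846) + 10325 = ((267/446 - 223/47) - 202846) + 10325 = (-86909/20962 - 202846) + 10325 = -4252144761/20962 + 10325 = -4035712111/20962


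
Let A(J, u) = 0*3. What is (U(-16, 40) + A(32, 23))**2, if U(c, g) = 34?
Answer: 1156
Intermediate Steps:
A(J, u) = 0
(U(-16, 40) + A(32, 23))**2 = (34 + 0)**2 = 34**2 = 1156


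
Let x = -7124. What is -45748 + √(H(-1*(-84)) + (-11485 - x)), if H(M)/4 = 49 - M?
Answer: -45748 + I*√4501 ≈ -45748.0 + 67.089*I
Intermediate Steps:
H(M) = 196 - 4*M (H(M) = 4*(49 - M) = 196 - 4*M)
-45748 + √(H(-1*(-84)) + (-11485 - x)) = -45748 + √((196 - (-4)*(-84)) + (-11485 - 1*(-7124))) = -45748 + √((196 - 4*84) + (-11485 + 7124)) = -45748 + √((196 - 336) - 4361) = -45748 + √(-140 - 4361) = -45748 + √(-4501) = -45748 + I*√4501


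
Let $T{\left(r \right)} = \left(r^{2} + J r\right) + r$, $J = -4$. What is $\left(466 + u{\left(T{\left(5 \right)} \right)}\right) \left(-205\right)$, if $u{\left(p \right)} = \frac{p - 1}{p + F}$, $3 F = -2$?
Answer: $- \frac{2680375}{28} \approx -95728.0$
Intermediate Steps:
$F = - \frac{2}{3}$ ($F = \frac{1}{3} \left(-2\right) = - \frac{2}{3} \approx -0.66667$)
$T{\left(r \right)} = r^{2} - 3 r$ ($T{\left(r \right)} = \left(r^{2} - 4 r\right) + r = r^{2} - 3 r$)
$u{\left(p \right)} = \frac{-1 + p}{- \frac{2}{3} + p}$ ($u{\left(p \right)} = \frac{p - 1}{p - \frac{2}{3}} = \frac{-1 + p}{- \frac{2}{3} + p}$)
$\left(466 + u{\left(T{\left(5 \right)} \right)}\right) \left(-205\right) = \left(466 + \frac{3 \left(-1 + 5 \left(-3 + 5\right)\right)}{-2 + 3 \cdot 5 \left(-3 + 5\right)}\right) \left(-205\right) = \left(466 + \frac{3 \left(-1 + 5 \cdot 2\right)}{-2 + 3 \cdot 5 \cdot 2}\right) \left(-205\right) = \left(466 + \frac{3 \left(-1 + 10\right)}{-2 + 3 \cdot 10}\right) \left(-205\right) = \left(466 + 3 \frac{1}{-2 + 30} \cdot 9\right) \left(-205\right) = \left(466 + 3 \cdot \frac{1}{28} \cdot 9\right) \left(-205\right) = \left(466 + \frac{27}{28}\right) \left(-205\right) = \frac{13075}{28} \left(-205\right) = - \frac{2680375}{28}$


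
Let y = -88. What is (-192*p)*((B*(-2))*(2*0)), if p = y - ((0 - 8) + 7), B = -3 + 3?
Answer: 0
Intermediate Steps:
B = 0
p = -87 (p = -88 - ((0 - 8) + 7) = -88 - (-8 + 7) = -88 - 1*(-1) = -88 + 1 = -87)
(-192*p)*((B*(-2))*(2*0)) = (-192*(-87))*((0*(-2))*(2*0)) = 16704*(0*0) = 16704*0 = 0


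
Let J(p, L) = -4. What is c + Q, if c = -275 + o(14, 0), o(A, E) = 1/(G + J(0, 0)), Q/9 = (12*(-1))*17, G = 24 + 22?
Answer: -88661/42 ≈ -2111.0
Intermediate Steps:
G = 46
Q = -1836 (Q = 9*((12*(-1))*17) = 9*(-12*17) = 9*(-204) = -1836)
o(A, E) = 1/42 (o(A, E) = 1/(46 - 4) = 1/42)
c = -11549/42 (c = -275 + 1/42 = -11549/42 ≈ -274.98)
c + Q = -11549/42 - 1836 = -88661/42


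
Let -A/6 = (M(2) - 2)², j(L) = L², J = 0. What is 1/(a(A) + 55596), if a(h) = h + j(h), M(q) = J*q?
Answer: 1/56148 ≈ 1.7810e-5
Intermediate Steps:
M(q) = 0 (M(q) = 0*q = 0)
A = -24 (A = -6*(0 - 2)² = -6*(-2)² = -6*4 = -24)
a(h) = h + h²
1/(a(A) + 55596) = 1/(-24*(1 - 24) + 55596) = 1/(-24*(-23) + 55596) = 1/(552 + 55596) = 1/56148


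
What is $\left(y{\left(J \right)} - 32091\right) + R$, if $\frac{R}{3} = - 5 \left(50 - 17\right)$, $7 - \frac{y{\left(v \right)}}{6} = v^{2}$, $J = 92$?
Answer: $-83328$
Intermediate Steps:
$y{\left(v \right)} = 42 - 6 v^{2}$
$R = -495$ ($R = 3 \left(- 5 \left(50 - 17\right)\right) = 3 \left(\left(-5\right) 33\right) = 3 \left(-165\right) = -495$)
$\left(y{\left(J \right)} - 32091\right) + R = \left(\left(42 - 6 \cdot 92^{2}\right) - 32091\right) - 495 = \left(\left(42 - 50784\right) - 32091\right) - 495 = \left(-50742 - 32091\right) - 495 = -82833 - 495 = -83328$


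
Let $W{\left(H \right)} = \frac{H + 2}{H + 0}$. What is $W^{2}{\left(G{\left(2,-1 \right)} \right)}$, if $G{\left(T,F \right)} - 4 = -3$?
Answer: $9$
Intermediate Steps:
$G{\left(T,F \right)} = 1$ ($G{\left(T,F \right)} = 4 - 3 = 1$)
$W{\left(H \right)} = \frac{2 + H}{H}$
$W^{2}{\left(G{\left(2,-1 \right)} \right)} = \left(\frac{2 + 1}{1}\right)^{2} = \left(1 \cdot 3\right)^{2} = 3^{2} = 9$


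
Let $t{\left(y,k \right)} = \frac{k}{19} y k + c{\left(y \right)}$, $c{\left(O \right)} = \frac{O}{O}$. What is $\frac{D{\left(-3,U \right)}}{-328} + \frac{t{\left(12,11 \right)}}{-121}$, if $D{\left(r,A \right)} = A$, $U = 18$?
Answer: $- \frac{261935}{377036} \approx -0.69472$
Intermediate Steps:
$c{\left(O \right)} = 1$
$t{\left(y,k \right)} = 1 + \frac{y k^{2}}{19}$ ($t{\left(y,k \right)} = \frac{k}{19} y k + 1 = \frac{k y}{19} k + 1 = \frac{y k^{2}}{19} + 1 = 1 + \frac{y k^{2}}{19}$)
$\frac{D{\left(-3,U \right)}}{-328} + \frac{t{\left(12,11 \right)}}{-121} = \frac{18}{-328} + \frac{1 + \frac{1}{19} \cdot 12 \cdot 11^{2}}{-121} = 18 \left(- \frac{1}{328}\right) + \left(1 + \frac{1}{19} \cdot 12 \cdot 121\right) \left(- \frac{1}{121}\right) = - \frac{9}{164} + \left(1 + \frac{1452}{19}\right) \left(- \frac{1}{121}\right) = - \frac{9}{164} + \frac{1471}{19} \left(- \frac{1}{121}\right) = - \frac{9}{164} - \frac{1471}{2299} = - \frac{261935}{377036}$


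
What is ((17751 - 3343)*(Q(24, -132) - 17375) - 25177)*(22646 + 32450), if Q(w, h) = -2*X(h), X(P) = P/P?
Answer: -13795652342328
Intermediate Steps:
X(P) = 1
Q(w, h) = -2 (Q(w, h) = -2*1 = -2)
((17751 - 3343)*(Q(24, -132) - 17375) - 25177)*(22646 + 32450) = ((17751 - 3343)*(-2 - 17375) - 25177)*(22646 + 32450) = (14408*(-17377) - 25177)*55096 = (-250367816 - 25177)*55096 = -250392993*55096 = -13795652342328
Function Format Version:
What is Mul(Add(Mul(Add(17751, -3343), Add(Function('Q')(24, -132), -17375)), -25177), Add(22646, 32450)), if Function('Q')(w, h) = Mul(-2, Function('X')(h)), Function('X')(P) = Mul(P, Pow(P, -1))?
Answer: -13795652342328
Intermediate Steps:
Function('X')(P) = 1
Function('Q')(w, h) = -2 (Function('Q')(w, h) = Mul(-2, 1) = -2)
Mul(Add(Mul(Add(17751, -3343), Add(Function('Q')(24, -132), -17375)), -25177), Add(22646, 32450)) = Mul(Add(Mul(Add(17751, -3343), Add(-2, -17375)), -25177), Add(22646, 32450)) = Mul(Add(Mul(14408, -17377), -25177), 55096) = Mul(Add(-250367816, -25177), 55096) = Mul(-250392993, 55096) = -13795652342328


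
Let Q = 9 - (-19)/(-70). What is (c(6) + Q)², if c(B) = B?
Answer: 1062961/4900 ≈ 216.93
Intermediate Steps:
Q = 611/70 (Q = 9 - (-19)*(-1)/70 = 9 - 1*19/70 = 9 - 19/70 = 611/70 ≈ 8.7286)
(c(6) + Q)² = (6 + 611/70)² = (1031/70)² = 1062961/4900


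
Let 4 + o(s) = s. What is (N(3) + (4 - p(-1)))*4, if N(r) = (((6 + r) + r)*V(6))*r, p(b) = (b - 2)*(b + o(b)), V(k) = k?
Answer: 808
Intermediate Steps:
o(s) = -4 + s
p(b) = (-4 + 2*b)*(-2 + b) (p(b) = (b - 2)*(b + (-4 + b)) = (-2 + b)*(-4 + 2*b) = (-4 + 2*b)*(-2 + b))
N(r) = r*(36 + 12*r) (N(r) = (((6 + r) + r)*6)*r = ((6 + 2*r)*6)*r = (36 + 12*r)*r = r*(36 + 12*r))
(N(3) + (4 - p(-1)))*4 = (12*3*(3 + 3) + (4 - (8 - 8*(-1) + 2*(-1)**2)))*4 = (12*3*6 + (4 - (8 + 8 + 2*1)))*4 = (216 + (4 - (8 + 8 + 2)))*4 = (216 + (4 - 1*18))*4 = (216 + (4 - 18))*4 = (216 - 14)*4 = 202*4 = 808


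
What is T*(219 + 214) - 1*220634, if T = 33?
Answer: -206345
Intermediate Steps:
T*(219 + 214) - 1*220634 = 33*(219 + 214) - 1*220634 = 33*433 - 220634 = 14289 - 220634 = -206345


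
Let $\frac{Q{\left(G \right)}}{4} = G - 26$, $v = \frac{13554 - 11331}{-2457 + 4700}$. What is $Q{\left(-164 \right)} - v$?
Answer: $- \frac{1706903}{2243} \approx -760.99$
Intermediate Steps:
$v = \frac{2223}{2243} \approx 0.99108$
$Q{\left(G \right)} = -104 + 4 G$ ($Q{\left(G \right)} = 4 \left(G - 26\right) = 4 \left(-26 + G\right) = -104 + 4 G$)
$Q{\left(-164 \right)} - v = \left(-104 + 4 \left(-164\right)\right) - \frac{2223}{2243} = \left(-104 - 656\right) - \frac{2223}{2243} = -760 - \frac{2223}{2243} = - \frac{1706903}{2243}$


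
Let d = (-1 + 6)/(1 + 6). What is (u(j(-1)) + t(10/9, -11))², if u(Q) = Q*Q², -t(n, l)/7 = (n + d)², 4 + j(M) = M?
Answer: 7072810000/321489 ≈ 22000.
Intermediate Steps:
j(M) = -4 + M
d = 5/7 ≈ 0.71429
t(n, l) = -7*(5/7 + n)² (t(n, l) = -7*(n + 5/7)² = -7*(5/7 + n)²)
u(Q) = Q³
(u(j(-1)) + t(10/9, -11))² = ((-4 - 1)³ - (5 + 7*(10/9))²/7)² = ((-5)³ - (5 + 7*(10*(⅑)))²/7)² = (-125 - (5 + 7*(10/9))²/7)² = (-125 - (5 + 70/9)²/7)² = (-125 - (115/9)²/7)² = (-125 - ⅐*13225/81)² = (-125 - 13225/567)² = (-84100/567)² = 7072810000/321489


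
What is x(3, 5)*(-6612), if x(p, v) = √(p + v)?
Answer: -13224*√2 ≈ -18702.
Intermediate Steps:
x(3, 5)*(-6612) = √(3 + 5)*(-6612) = √8*(-6612) = (2*√2)*(-6612) = -13224*√2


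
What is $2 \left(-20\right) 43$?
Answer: $-1720$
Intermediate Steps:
$2 \left(-20\right) 43 = \left(-40\right) 43 = -1720$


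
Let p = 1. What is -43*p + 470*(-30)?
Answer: -14143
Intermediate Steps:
-43*p + 470*(-30) = -43*1 + 470*(-30) = -43 - 14100 = -14143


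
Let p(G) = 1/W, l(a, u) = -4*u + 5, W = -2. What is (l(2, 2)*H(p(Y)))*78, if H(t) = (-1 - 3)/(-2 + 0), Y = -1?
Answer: -468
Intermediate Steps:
l(a, u) = 5 - 4*u
p(G) = -1/2 (p(G) = 1/(-2) = -1/2)
H(t) = 2 (H(t) = -4/(-2) = -4*(-1/2) = 2)
(l(2, 2)*H(p(Y)))*78 = ((5 - 4*2)*2)*78 = ((5 - 8)*2)*78 = -3*2*78 = -6*78 = -468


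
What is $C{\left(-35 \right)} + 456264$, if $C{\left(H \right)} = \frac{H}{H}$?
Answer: $456265$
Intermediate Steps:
$C{\left(H \right)} = 1$
$C{\left(-35 \right)} + 456264 = 1 + 456264 = 456265$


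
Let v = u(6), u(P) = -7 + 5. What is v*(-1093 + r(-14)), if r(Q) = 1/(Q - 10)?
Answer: 26233/12 ≈ 2186.1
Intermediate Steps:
r(Q) = 1/(-10 + Q)
u(P) = -2
v = -2
v*(-1093 + r(-14)) = -2*(-1093 + 1/(-10 - 14)) = -2*(-1093 + 1/(-24)) = -2*(-1093 - 1/24) = -2*(-26233/24) = 26233/12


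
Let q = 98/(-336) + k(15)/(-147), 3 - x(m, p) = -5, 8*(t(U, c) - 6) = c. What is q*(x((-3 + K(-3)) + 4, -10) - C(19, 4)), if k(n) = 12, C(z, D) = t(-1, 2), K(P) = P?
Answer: -439/672 ≈ -0.65327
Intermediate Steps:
t(U, c) = 6 + c/8
C(z, D) = 25/4 (C(z, D) = 6 + (⅛)*2 = 6 + ¼ = 25/4)
x(m, p) = 8 (x(m, p) = 3 - 1*(-5) = 3 + 5 = 8)
q = -439/1176 (q = 98/(-336) + 12/(-147) = 98*(-1/336) + 12*(-1/147) = -7/24 - 4/49 = -439/1176 ≈ -0.37330)
q*(x((-3 + K(-3)) + 4, -10) - C(19, 4)) = -439*(8 - 1*25/4)/1176 = -439*(8 - 25/4)/1176 = -439/1176*7/4 = -439/672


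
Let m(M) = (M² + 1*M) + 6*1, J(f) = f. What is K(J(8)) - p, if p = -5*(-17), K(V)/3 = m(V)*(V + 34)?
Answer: 9743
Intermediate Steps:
m(M) = 6 + M + M² (m(M) = (M² + M) + 6 = (M + M²) + 6 = 6 + M + M²)
K(V) = 3*(34 + V)*(6 + V + V²) (K(V) = 3*((6 + V + V²)*(V + 34)) = 3*((6 + V + V²)*(34 + V)) = 3*((34 + V)*(6 + V + V²)) = 3*(34 + V)*(6 + V + V²))
p = 85
K(J(8)) - p = 3*(34 + 8)*(6 + 8 + 8²) - 1*85 = 3*42*(6 + 8 + 64) - 85 = 3*42*78 - 85 = 9828 - 85 = 9743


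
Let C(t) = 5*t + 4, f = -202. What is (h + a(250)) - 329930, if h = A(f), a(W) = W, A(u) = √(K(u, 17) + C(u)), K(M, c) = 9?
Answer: -329680 + I*√997 ≈ -3.2968e+5 + 31.575*I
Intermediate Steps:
C(t) = 4 + 5*t
A(u) = √(13 + 5*u) (A(u) = √(9 + (4 + 5*u)) = √(13 + 5*u))
h = I*√997 (h = √(13 + 5*(-202)) = √(13 - 1010) = √(-997) = I*√997 ≈ 31.575*I)
(h + a(250)) - 329930 = (I*√997 + 250) - 329930 = (250 + I*√997) - 329930 = -329680 + I*√997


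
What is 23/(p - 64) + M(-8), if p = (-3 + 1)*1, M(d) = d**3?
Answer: -33815/66 ≈ -512.35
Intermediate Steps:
p = -2 (p = -2*1 = -2)
23/(p - 64) + M(-8) = 23/(-2 - 64) + (-8)**3 = 23/(-66) - 512 = -1/66*23 - 512 = -23/66 - 512 = -33815/66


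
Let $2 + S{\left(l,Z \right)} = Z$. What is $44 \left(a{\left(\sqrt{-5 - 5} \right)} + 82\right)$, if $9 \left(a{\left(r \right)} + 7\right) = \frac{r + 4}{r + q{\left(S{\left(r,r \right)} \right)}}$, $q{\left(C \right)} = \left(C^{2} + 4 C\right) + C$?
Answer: $\frac{22 \left(1351 \sqrt{10} + 10796 i\right)}{9 \left(\sqrt{10} + 8 i\right)} \approx 3299.3 - 1.2535 i$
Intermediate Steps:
$S{\left(l,Z \right)} = -2 + Z$
$q{\left(C \right)} = C^{2} + 5 C$
$a{\left(r \right)} = -7 + \frac{4 + r}{9 \left(r + \left(-2 + r\right) \left(3 + r\right)\right)}$ ($a{\left(r \right)} = -7 + \frac{\left(r + 4\right) \frac{1}{r + \left(-2 + r\right) \left(5 + \left(-2 + r\right)\right)}}{9} = -7 + \frac{\left(4 + r\right) \frac{1}{r + \left(-2 + r\right) \left(3 + r\right)}}{9} = -7 + \frac{\frac{1}{r + \left(-2 + r\right) \left(3 + r\right)} \left(4 + r\right)}{9} = -7 + \frac{4 + r}{9 \left(r + \left(-2 + r\right) \left(3 + r\right)\right)}$)
$44 \left(a{\left(\sqrt{-5 - 5} \right)} + 82\right) = 44 \left(\frac{382 - 125 \sqrt{-5 - 5} - 63 \left(\sqrt{-5 - 5}\right)^{2}}{9 \left(-6 + \left(\sqrt{-5 - 5}\right)^{2} + 2 \sqrt{-5 - 5}\right)} + 82\right) = 44 \left(\frac{382 - 125 \sqrt{-10} - 63 \left(\sqrt{-10}\right)^{2}}{9 \left(-6 + \left(\sqrt{-10}\right)^{2} + 2 \sqrt{-10}\right)} + 82\right) = 44 \left(\frac{382 - 125 i \sqrt{10} - 63 \left(i \sqrt{10}\right)^{2}}{9 \left(-6 + \left(i \sqrt{10}\right)^{2} + 2 i \sqrt{10}\right)} + 82\right) = 44 \left(\frac{382 - 125 i \sqrt{10} - -630}{9 \left(-6 - 10 + 2 i \sqrt{10}\right)} + 82\right) = 44 \left(\frac{382 - 125 i \sqrt{10} + 630}{9 \left(-16 + 2 i \sqrt{10}\right)} + 82\right) = 44 \left(\frac{1012 - 125 i \sqrt{10}}{9 \left(-16 + 2 i \sqrt{10}\right)} + 82\right) = 44 \left(82 + \frac{1012 - 125 i \sqrt{10}}{9 \left(-16 + 2 i \sqrt{10}\right)}\right) = 3608 + \frac{44 \left(1012 - 125 i \sqrt{10}\right)}{9 \left(-16 + 2 i \sqrt{10}\right)}$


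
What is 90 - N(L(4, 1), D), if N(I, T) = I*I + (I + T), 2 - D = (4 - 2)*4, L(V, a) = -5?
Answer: 76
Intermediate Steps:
D = -6 (D = 2 - (4 - 2)*4 = 2 - 2*4 = 2 - 1*8 = 2 - 8 = -6)
N(I, T) = I + T + I**2 (N(I, T) = I**2 + (I + T) = I + T + I**2)
90 - N(L(4, 1), D) = 90 - (-5 - 6 + (-5)**2) = 90 - (-5 - 6 + 25) = 90 - 1*14 = 90 - 14 = 76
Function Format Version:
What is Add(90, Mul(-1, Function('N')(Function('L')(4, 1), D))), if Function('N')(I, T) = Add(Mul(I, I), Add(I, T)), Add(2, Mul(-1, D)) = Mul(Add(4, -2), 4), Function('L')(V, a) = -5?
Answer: 76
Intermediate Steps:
D = -6 (D = Add(2, Mul(-1, Mul(Add(4, -2), 4))) = Add(2, Mul(-1, Mul(2, 4))) = Add(2, Mul(-1, 8)) = Add(2, -8) = -6)
Function('N')(I, T) = Add(I, T, Pow(I, 2)) (Function('N')(I, T) = Add(Pow(I, 2), Add(I, T)) = Add(I, T, Pow(I, 2)))
Add(90, Mul(-1, Function('N')(Function('L')(4, 1), D))) = Add(90, Mul(-1, Add(-5, -6, Pow(-5, 2)))) = Add(90, Mul(-1, Add(-5, -6, 25))) = Add(90, Mul(-1, 14)) = Add(90, -14) = 76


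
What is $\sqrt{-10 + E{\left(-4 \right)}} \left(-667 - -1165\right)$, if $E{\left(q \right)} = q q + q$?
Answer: $498 \sqrt{2} \approx 704.28$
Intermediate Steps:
$E{\left(q \right)} = q + q^{2}$ ($E{\left(q \right)} = q^{2} + q = q + q^{2}$)
$\sqrt{-10 + E{\left(-4 \right)}} \left(-667 - -1165\right) = \sqrt{-10 - 4 \left(1 - 4\right)} \left(-667 - -1165\right) = \sqrt{-10 - -12} \left(-667 + 1165\right) = \sqrt{-10 + 12} \cdot 498 = \sqrt{2} \cdot 498 = 498 \sqrt{2}$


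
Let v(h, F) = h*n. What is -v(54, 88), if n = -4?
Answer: 216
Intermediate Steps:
v(h, F) = -4*h (v(h, F) = h*(-4) = -4*h)
-v(54, 88) = -(-4)*54 = -1*(-216) = 216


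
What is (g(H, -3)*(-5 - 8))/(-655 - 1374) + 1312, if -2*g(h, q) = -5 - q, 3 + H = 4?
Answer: 2662061/2029 ≈ 1312.0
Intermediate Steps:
H = 1 (H = -3 + 4 = 1)
g(h, q) = 5/2 + q/2 (g(h, q) = -(-5 - q)/2 = 5/2 + q/2)
(g(H, -3)*(-5 - 8))/(-655 - 1374) + 1312 = ((5/2 + (½)*(-3))*(-5 - 8))/(-655 - 1374) + 1312 = ((5/2 - 3/2)*(-13))/(-2029) + 1312 = -(-13)/2029 + 1312 = -1/2029*(-13) + 1312 = 13/2029 + 1312 = 2662061/2029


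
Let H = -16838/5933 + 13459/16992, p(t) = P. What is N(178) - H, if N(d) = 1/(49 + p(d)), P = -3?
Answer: 4794364895/2318711328 ≈ 2.0677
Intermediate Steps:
p(t) = -3
N(d) = 1/46 (N(d) = 1/(49 - 3) = 1/46)
H = -206259049/100813536 (H = -16838*1/5933 + 13459*(1/16992) = -16838/5933 + 13459/16992 = -206259049/100813536 ≈ -2.0459)
N(178) - H = 1/46 - 1*(-206259049/100813536) = 1/46 + 206259049/100813536 = 4794364895/2318711328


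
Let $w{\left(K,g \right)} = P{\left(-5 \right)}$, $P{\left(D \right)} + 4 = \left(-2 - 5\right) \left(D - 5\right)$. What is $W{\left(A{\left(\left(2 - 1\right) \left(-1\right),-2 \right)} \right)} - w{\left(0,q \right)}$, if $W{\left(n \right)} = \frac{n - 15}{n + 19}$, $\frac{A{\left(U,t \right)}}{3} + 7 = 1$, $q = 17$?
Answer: $-99$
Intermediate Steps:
$A{\left(U,t \right)} = -18$ ($A{\left(U,t \right)} = -21 + 3 \cdot 1 = -21 + 3 = -18$)
$P{\left(D \right)} = 31 - 7 D$ ($P{\left(D \right)} = -4 + \left(-2 - 5\right) \left(D - 5\right) = -4 - 7 \left(-5 + D\right) = -4 - \left(-35 + 7 D\right) = 31 - 7 D$)
$w{\left(K,g \right)} = 66$ ($w{\left(K,g \right)} = 31 - -35 = 31 + 35 = 66$)
$W{\left(n \right)} = \frac{-15 + n}{19 + n}$
$W{\left(A{\left(\left(2 - 1\right) \left(-1\right),-2 \right)} \right)} - w{\left(0,q \right)} = \frac{-15 - 18}{19 - 18} - 66 = 1^{-1} \left(-33\right) - 66 = 1 \left(-33\right) - 66 = -33 - 66 = -99$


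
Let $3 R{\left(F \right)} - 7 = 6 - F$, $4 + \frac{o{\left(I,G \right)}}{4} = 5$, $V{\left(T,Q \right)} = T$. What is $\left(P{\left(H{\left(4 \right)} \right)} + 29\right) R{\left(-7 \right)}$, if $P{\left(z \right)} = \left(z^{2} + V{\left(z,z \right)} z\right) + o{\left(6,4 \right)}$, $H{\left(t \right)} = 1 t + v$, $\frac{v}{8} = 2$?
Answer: $\frac{16660}{3} \approx 5553.3$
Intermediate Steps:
$v = 16$ ($v = 8 \cdot 2 = 16$)
$H{\left(t \right)} = 16 + t$ ($H{\left(t \right)} = 1 t + 16 = t + 16 = 16 + t$)
$o{\left(I,G \right)} = 4$ ($o{\left(I,G \right)} = -16 + 4 \cdot 5 = -16 + 20 = 4$)
$R{\left(F \right)} = \frac{13}{3} - \frac{F}{3}$ ($R{\left(F \right)} = \frac{7}{3} + \frac{6 - F}{3} = \frac{7}{3} - \left(-2 + \frac{F}{3}\right) = \frac{13}{3} - \frac{F}{3}$)
$P{\left(z \right)} = 4 + 2 z^{2}$ ($P{\left(z \right)} = \left(z^{2} + z z\right) + 4 = \left(z^{2} + z^{2}\right) + 4 = 2 z^{2} + 4 = 4 + 2 z^{2}$)
$\left(P{\left(H{\left(4 \right)} \right)} + 29\right) R{\left(-7 \right)} = \left(\left(4 + 2 \left(16 + 4\right)^{2}\right) + 29\right) \left(\frac{13}{3} - - \frac{7}{3}\right) = \left(\left(4 + 2 \cdot 20^{2}\right) + 29\right) \left(\frac{13}{3} + \frac{7}{3}\right) = \left(\left(4 + 2 \cdot 400\right) + 29\right) \frac{20}{3} = \left(\left(4 + 800\right) + 29\right) \frac{20}{3} = \left(804 + 29\right) \frac{20}{3} = 833 \cdot \frac{20}{3} = \frac{16660}{3}$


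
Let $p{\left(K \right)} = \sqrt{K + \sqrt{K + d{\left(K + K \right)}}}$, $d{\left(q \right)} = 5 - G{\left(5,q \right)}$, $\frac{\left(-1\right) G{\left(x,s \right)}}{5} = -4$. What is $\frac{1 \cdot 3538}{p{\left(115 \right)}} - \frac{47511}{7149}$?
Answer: $- \frac{15837}{2383} + \frac{3538 \sqrt{5}}{25} \approx 309.8$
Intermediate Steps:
$G{\left(x,s \right)} = 20$ ($G{\left(x,s \right)} = \left(-5\right) \left(-4\right) = 20$)
$d{\left(q \right)} = -15$ ($d{\left(q \right)} = 5 - 20 = -15$)
$p{\left(K \right)} = \sqrt{K + \sqrt{-15 + K}}$ ($p{\left(K \right)} = \sqrt{K + \sqrt{K - 15}} = \sqrt{K + \sqrt{-15 + K}}$)
$\frac{1 \cdot 3538}{p{\left(115 \right)}} - \frac{47511}{7149} = \frac{1 \cdot 3538}{\sqrt{115 + \sqrt{-15 + 115}}} - \frac{47511}{7149} = \frac{3538}{\sqrt{115 + \sqrt{100}}} - \frac{15837}{2383} = \frac{3538}{\sqrt{115 + 10}} - \frac{15837}{2383} = \frac{3538}{\sqrt{125}} - \frac{15837}{2383} = \frac{3538}{5 \sqrt{5}} - \frac{15837}{2383} = 3538 \frac{\sqrt{5}}{25} - \frac{15837}{2383} = \frac{3538 \sqrt{5}}{25} - \frac{15837}{2383} = - \frac{15837}{2383} + \frac{3538 \sqrt{5}}{25}$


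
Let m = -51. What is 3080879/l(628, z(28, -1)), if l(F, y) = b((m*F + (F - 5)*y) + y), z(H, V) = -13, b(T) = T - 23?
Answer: -3080879/40163 ≈ -76.709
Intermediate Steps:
b(T) = -23 + T
l(F, y) = -23 + y - 51*F + y*(-5 + F) (l(F, y) = -23 + ((-51*F + (F - 5)*y) + y) = -23 + ((-51*F + (-5 + F)*y) + y) = -23 + ((-51*F + y*(-5 + F)) + y) = -23 + (y - 51*F + y*(-5 + F)) = -23 + y - 51*F + y*(-5 + F))
3080879/l(628, z(28, -1)) = 3080879/(-23 - 51*628 - 4*(-13) + 628*(-13)) = 3080879/(-23 - 32028 + 52 - 8164) = 3080879/(-40163) = 3080879*(-1/40163) = -3080879/40163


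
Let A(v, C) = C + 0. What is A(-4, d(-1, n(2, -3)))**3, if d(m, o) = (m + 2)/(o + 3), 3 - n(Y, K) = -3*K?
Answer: -1/27 ≈ -0.037037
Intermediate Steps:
n(Y, K) = 3 + 3*K (n(Y, K) = 3 - (-3)*K = 3 + 3*K)
d(m, o) = (2 + m)/(3 + o)
A(v, C) = C
A(-4, d(-1, n(2, -3)))**3 = ((2 - 1)/(3 + (3 + 3*(-3))))**3 = (1/(3 + (3 - 9)))**3 = (1/(3 - 6))**3 = (1/(-3))**3 = (-1/3*1)**3 = (-1/3)**3 = -1/27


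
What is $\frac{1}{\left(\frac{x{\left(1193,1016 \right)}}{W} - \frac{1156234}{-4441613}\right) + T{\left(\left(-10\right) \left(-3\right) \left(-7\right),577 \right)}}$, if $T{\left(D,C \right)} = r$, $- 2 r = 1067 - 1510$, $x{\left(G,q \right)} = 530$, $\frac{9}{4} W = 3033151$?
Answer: $\frac{1224734810233}{271598063097231} \approx 0.0045094$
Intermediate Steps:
$W = \frac{12132604}{9}$ ($W = \frac{4}{9} \cdot 3033151 = \frac{12132604}{9} \approx 1.3481 \cdot 10^{6}$)
$r = \frac{443}{2}$ ($r = - \frac{1067 - 1510}{2} = \left(- \frac{1}{2}\right) \left(-443\right) = \frac{443}{2} \approx 221.5$)
$T{\left(D,C \right)} = \frac{443}{2}$
$\frac{1}{\left(\frac{x{\left(1193,1016 \right)}}{W} - \frac{1156234}{-4441613}\right) + T{\left(\left(-10\right) \left(-3\right) \left(-7\right),577 \right)}} = \frac{1}{\left(\frac{530}{\frac{12132604}{9}} - \frac{1156234}{-4441613}\right) + \frac{443}{2}} = \frac{1}{\left(530 \cdot \frac{9}{12132604} - - \frac{1156234}{4441613}\right) + \frac{443}{2}} = \frac{1}{\left(\frac{2385}{6066302} + \frac{1156234}{4441613}\right) + \frac{443}{2}} = \frac{1}{\frac{638605261243}{2449469620466} + \frac{443}{2}} = \frac{1}{\frac{271598063097231}{1224734810233}} = \frac{1224734810233}{271598063097231}$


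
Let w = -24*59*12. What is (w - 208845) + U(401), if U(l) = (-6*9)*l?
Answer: -247491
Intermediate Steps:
w = -16992 (w = -1416*12 = -16992)
U(l) = -54*l
(w - 208845) + U(401) = (-16992 - 208845) - 54*401 = -225837 - 21654 = -247491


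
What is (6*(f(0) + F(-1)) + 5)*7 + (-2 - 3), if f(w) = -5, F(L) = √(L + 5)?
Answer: -96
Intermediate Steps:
F(L) = √(5 + L)
(6*(f(0) + F(-1)) + 5)*7 + (-2 - 3) = (6*(-5 + √(5 - 1)) + 5)*7 + (-2 - 3) = (6*(-5 + √4) + 5)*7 - 5 = (6*(-5 + 2) + 5)*7 - 5 = (6*(-3) + 5)*7 - 5 = (-18 + 5)*7 - 5 = -13*7 - 5 = -91 - 5 = -96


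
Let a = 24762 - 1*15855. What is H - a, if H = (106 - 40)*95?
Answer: -2637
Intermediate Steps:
a = 8907 (a = 24762 - 15855 = 8907)
H = 6270 (H = 66*95 = 6270)
H - a = 6270 - 1*8907 = 6270 - 8907 = -2637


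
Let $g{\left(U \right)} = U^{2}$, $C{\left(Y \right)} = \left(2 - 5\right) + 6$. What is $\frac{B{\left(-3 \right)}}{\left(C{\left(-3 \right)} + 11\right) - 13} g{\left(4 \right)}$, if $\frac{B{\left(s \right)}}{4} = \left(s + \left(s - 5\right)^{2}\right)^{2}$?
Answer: $238144$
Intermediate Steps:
$C{\left(Y \right)} = 3$ ($C{\left(Y \right)} = -3 + 6 = 3$)
$B{\left(s \right)} = 4 \left(s + \left(-5 + s\right)^{2}\right)^{2}$ ($B{\left(s \right)} = 4 \left(s + \left(s - 5\right)^{2}\right)^{2} = 4 \left(s + \left(-5 + s\right)^{2}\right)^{2}$)
$\frac{B{\left(-3 \right)}}{\left(C{\left(-3 \right)} + 11\right) - 13} g{\left(4 \right)} = \frac{4 \left(-3 + \left(-5 - 3\right)^{2}\right)^{2}}{\left(3 + 11\right) - 13} \cdot 4^{2} = \frac{4 \left(-3 + \left(-8\right)^{2}\right)^{2}}{14 - 13} \cdot 16 = \frac{4 \left(-3 + 64\right)^{2}}{1} \cdot 16 = 4 \cdot 61^{2} \cdot 1 \cdot 16 = 4 \cdot 3721 \cdot 1 \cdot 16 = 14884 \cdot 1 \cdot 16 = 14884 \cdot 16 = 238144$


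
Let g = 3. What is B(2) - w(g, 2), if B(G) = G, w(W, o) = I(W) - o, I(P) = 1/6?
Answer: 23/6 ≈ 3.8333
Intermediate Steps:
I(P) = 1/6
w(W, o) = 1/6 - o
B(2) - w(g, 2) = 2 - (1/6 - 1*2) = 2 - (1/6 - 2) = 2 - 1*(-11/6) = 2 + 11/6 = 23/6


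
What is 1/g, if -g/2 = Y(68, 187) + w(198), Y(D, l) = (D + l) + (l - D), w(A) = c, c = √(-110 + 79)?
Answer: I/(2*(√31 - 374*I)) ≈ -0.0013366 + 1.9898e-5*I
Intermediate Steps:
c = I*√31 (c = √(-31) = I*√31 ≈ 5.5678*I)
w(A) = I*√31
Y(D, l) = 2*l
g = -748 - 2*I*√31 (g = -2*(2*187 + I*√31) = -2*(374 + I*√31) = -748 - 2*I*√31 ≈ -748.0 - 11.136*I)
1/g = 1/(-748 - 2*I*√31)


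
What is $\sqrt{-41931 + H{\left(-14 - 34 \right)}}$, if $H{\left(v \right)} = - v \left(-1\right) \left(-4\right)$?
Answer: $i \sqrt{41739} \approx 204.3 i$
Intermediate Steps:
$H{\left(v \right)} = - 4 v$ ($H{\left(v \right)} = - - v \left(-4\right) = - 4 v$)
$\sqrt{-41931 + H{\left(-14 - 34 \right)}} = \sqrt{-41931 - 4 \left(-14 - 34\right)} = \sqrt{-41931 - -192} = \sqrt{-41931 + 192} = \sqrt{-41739} = i \sqrt{41739}$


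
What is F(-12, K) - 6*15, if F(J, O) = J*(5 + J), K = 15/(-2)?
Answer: -6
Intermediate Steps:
K = -15/2 (K = 15*(-1/2) = -15/2 ≈ -7.5000)
F(-12, K) - 6*15 = -12*(5 - 12) - 6*15 = -12*(-7) - 1*90 = 84 - 90 = -6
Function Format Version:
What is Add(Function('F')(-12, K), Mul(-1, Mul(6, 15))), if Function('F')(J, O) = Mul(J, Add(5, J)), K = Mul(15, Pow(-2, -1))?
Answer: -6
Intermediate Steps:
K = Rational(-15, 2) (K = Mul(15, Rational(-1, 2)) = Rational(-15, 2) ≈ -7.5000)
Add(Function('F')(-12, K), Mul(-1, Mul(6, 15))) = Add(Mul(-12, Add(5, -12)), Mul(-1, Mul(6, 15))) = Add(Mul(-12, -7), Mul(-1, 90)) = Add(84, -90) = -6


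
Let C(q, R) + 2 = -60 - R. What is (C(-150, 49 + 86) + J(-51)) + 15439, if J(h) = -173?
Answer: 15069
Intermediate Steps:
C(q, R) = -62 - R (C(q, R) = -2 + (-60 - R) = -62 - R)
(C(-150, 49 + 86) + J(-51)) + 15439 = ((-62 - (49 + 86)) - 173) + 15439 = ((-62 - 1*135) - 173) + 15439 = ((-62 - 135) - 173) + 15439 = (-197 - 173) + 15439 = -370 + 15439 = 15069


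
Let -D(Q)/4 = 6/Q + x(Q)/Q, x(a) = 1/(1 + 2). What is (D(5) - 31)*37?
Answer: -20017/15 ≈ -1334.5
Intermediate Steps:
x(a) = ⅓ (x(a) = 1/3 = ⅓)
D(Q) = -76/(3*Q) (D(Q) = -4*(6/Q + 1/(3*Q)) = -76/(3*Q))
(D(5) - 31)*37 = (-76/3/5 - 31)*37 = (-76/3*⅕ - 31)*37 = (-76/15 - 31)*37 = -541/15*37 = -20017/15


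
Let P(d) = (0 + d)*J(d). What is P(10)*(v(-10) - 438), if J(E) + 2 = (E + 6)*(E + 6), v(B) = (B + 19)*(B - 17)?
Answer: -1729740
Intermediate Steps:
v(B) = (-17 + B)*(19 + B) (v(B) = (19 + B)*(-17 + B) = (-17 + B)*(19 + B))
J(E) = -2 + (6 + E)**2 (J(E) = -2 + (E + 6)*(E + 6) = -2 + (6 + E)*(6 + E) = -2 + (6 + E)**2)
P(d) = d*(-2 + (6 + d)**2) (P(d) = (0 + d)*(-2 + (6 + d)**2) = d*(-2 + (6 + d)**2))
P(10)*(v(-10) - 438) = (10*(-2 + (6 + 10)**2))*((-323 + (-10)**2 + 2*(-10)) - 438) = (10*(-2 + 16**2))*((-323 + 100 - 20) - 438) = (10*(-2 + 256))*(-243 - 438) = (10*254)*(-681) = 2540*(-681) = -1729740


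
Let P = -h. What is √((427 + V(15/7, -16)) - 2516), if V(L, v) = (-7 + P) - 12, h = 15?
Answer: I*√2123 ≈ 46.076*I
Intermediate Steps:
P = -15 (P = -1*15 = -15)
V(L, v) = -34 (V(L, v) = (-7 - 15) - 12 = -22 - 12 = -34)
√((427 + V(15/7, -16)) - 2516) = √((427 - 34) - 2516) = √(393 - 2516) = √(-2123) = I*√2123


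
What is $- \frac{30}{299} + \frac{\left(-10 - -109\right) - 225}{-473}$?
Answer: $\frac{23484}{141427} \approx 0.16605$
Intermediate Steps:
$- \frac{30}{299} + \frac{\left(-10 - -109\right) - 225}{-473} = \left(-30\right) \frac{1}{299} + \left(\left(-10 + 109\right) - 225\right) \left(- \frac{1}{473}\right) = - \frac{30}{299} + \left(99 - 225\right) \left(- \frac{1}{473}\right) = - \frac{30}{299} - - \frac{126}{473} = - \frac{30}{299} + \frac{126}{473} = \frac{23484}{141427}$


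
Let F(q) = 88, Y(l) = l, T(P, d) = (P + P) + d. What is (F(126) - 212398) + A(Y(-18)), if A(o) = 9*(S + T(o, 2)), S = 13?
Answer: -212499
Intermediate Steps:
T(P, d) = d + 2*P (T(P, d) = 2*P + d = d + 2*P)
A(o) = 135 + 18*o (A(o) = 9*(13 + (2 + 2*o)) = 9*(15 + 2*o) = 135 + 18*o)
(F(126) - 212398) + A(Y(-18)) = (88 - 212398) + (135 + 18*(-18)) = -212310 + (135 - 324) = -212310 - 189 = -212499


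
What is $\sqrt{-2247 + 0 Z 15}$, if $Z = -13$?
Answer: $i \sqrt{2247} \approx 47.403 i$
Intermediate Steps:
$\sqrt{-2247 + 0 Z 15} = \sqrt{-2247 + 0 \left(-13\right) 15} = \sqrt{-2247 + 0 \cdot 15} = \sqrt{-2247 + 0} = \sqrt{-2247} = i \sqrt{2247}$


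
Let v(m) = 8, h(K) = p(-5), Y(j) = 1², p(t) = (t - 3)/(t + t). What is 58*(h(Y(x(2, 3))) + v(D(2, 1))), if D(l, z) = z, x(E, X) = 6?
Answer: 2552/5 ≈ 510.40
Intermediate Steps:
p(t) = (-3 + t)/(2*t) (p(t) = (-3 + t)/((2*t)) = (-3 + t)*(1/(2*t)) = (-3 + t)/(2*t))
Y(j) = 1
h(K) = ⅘ (h(K) = (½)*(-3 - 5)/(-5) = (½)*(-⅕)*(-8) = ⅘)
58*(h(Y(x(2, 3))) + v(D(2, 1))) = 58*(⅘ + 8) = 58*(44/5) = 2552/5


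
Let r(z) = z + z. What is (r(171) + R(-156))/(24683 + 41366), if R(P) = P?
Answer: 186/66049 ≈ 0.0028161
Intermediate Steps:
r(z) = 2*z
(r(171) + R(-156))/(24683 + 41366) = (2*171 - 156)/(24683 + 41366) = (342 - 156)/66049 = 186*(1/66049) = 186/66049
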